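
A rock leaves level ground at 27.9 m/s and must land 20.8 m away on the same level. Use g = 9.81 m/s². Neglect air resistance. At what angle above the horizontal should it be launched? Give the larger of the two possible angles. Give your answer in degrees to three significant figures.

82.4°

Level-ground range R = v₀² sin(2θ)/g ⇒ sin(2θ) = gR/v₀² = 9.81 × 20.8 / 27.9² = 0.2621.
2θ = 15.20° or 180° − 15.20° = 164.8°, so θ = 7.598° or 82.40°.
The larger angle is 82.40°.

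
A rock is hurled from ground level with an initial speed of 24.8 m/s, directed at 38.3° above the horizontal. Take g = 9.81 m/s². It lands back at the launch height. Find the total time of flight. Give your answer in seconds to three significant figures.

3.13 s

vₓ = 24.80 cos 38.3° = 19.46 m/s; v_y0 = 24.80 sin 38.3° = 15.37 m/s.
Time of flight on level ground: T = 2 v_y0 / g = 2 × 15.37 / 9.81 = 3.134 s.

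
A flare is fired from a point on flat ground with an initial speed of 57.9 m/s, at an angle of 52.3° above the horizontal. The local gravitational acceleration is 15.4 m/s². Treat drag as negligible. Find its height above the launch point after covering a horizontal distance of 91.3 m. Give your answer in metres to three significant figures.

Components: vₓ = 57.90 cos 52.3° = 35.41 m/s, v_y0 = 57.90 sin 52.3° = 45.81 m/s.
x = vₓ t ⇒ t = 91.3/35.41 = 2.579 s.
Height: y = v_y0 t − ½ g t² = 45.81 × 2.579 − 7.700 × 2.579² = 118.1 − 51.20 = 66.93 m.

66.9 m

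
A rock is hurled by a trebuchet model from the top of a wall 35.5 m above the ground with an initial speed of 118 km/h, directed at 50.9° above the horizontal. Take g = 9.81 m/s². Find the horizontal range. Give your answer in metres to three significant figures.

131 m

Convert: 118 km/h = 118/3.6 = 32.78 m/s.
Resolve: vₓ = 32.78 cos 50.9° = 20.67 m/s and v_y0 = 32.78 sin 50.9° = 25.44 m/s.
The projectile lands when y = 35.5 + (25.44) t − ½·9.81·t² = 0. Positive root: t = (25.44 + √(25.44² + 2·9.81·35.5)) / 9.81 = (25.44 + 36.65) / 9.81 = 6.329 s.
Horizontal distance: R = vₓ t = 20.67 × 6.329 = 130.8 m.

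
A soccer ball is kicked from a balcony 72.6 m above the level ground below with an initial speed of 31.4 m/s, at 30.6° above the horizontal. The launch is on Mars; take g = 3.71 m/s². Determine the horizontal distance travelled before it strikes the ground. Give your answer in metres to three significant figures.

vₓ = 31.40 cos 30.6° = 27.03 m/s; v_y0 = 31.40 sin 30.6° = 15.98 m/s.
Vertical motion (up positive, ground at y = 0): 1.855 t² − (15.98) t − 72.6 = 0, so t = (15.98 + √(15.98² + 2·3.71·72.6)) / 3.71 = (15.98 + 28.18) / 3.71 = 11.90 s.
Horizontal distance: R = vₓ t = 27.03 × 11.90 = 321.7 m.

322 m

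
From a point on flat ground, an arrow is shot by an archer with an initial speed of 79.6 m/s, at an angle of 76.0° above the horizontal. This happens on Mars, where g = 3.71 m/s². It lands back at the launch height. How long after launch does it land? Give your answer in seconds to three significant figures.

41.6 s

Resolve: vₓ = 79.60 cos 76.0° = 19.26 m/s and v_y0 = 79.60 sin 76.0° = 77.24 m/s.
It returns to y = 0 when t = 2 v_y0 / g = 2(77.24)/3.71 = 41.64 s.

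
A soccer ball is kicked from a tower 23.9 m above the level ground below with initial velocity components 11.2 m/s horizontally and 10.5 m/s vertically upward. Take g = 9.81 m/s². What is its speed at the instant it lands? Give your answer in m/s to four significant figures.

The projectile lands when y = 23.9 + (10.50) t − ½·9.81·t² = 0. Positive root: t = (10.50 + √(10.50² + 2·9.81·23.9)) / 9.81 = (10.50 + 24.07) / 9.81 = 3.524 s.
Vertical velocity at impact: v_y = v_y0 − g t = 10.50 − 9.81 × 3.524 = −24.07 m/s.
Speed: |v| = √(vₓ² + v_y²) = √(11.20² + 24.07²) = 26.54 m/s.

26.54 m/s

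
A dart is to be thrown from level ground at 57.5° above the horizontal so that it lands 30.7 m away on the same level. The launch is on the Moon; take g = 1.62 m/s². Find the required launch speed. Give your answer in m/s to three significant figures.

On level ground R = v₀² sin 2θ / g ⇒ v₀ = √(gR / sin 2θ).
v₀ = √(1.62 × 30.7 / sin 115.0°) = √(49.73 / 0.9063) = √54.875 = 7.408 m/s.

7.41 m/s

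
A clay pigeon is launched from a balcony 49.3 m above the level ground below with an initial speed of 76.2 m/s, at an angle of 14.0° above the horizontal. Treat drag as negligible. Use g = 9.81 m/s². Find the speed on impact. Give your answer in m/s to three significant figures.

Horizontal component vₓ = 76.20 cos 14.0° = 73.94 m/s; vertical v_y0 = 76.20 sin 14.0° = 18.43 m/s.
With up positive and y = 0 at the ground: y(t) = 49.3 + (18.43) t − 4.905 t². Setting y = 0 and taking the positive root: t = [18.43 + √(18.43² + 2·9.81·49.3)] / 9.81 = (18.43 + 36.15) / 9.81 = 5.565 s.
Vertical velocity at impact: v_y = v_y0 − g t = 18.43 − 9.81 × 5.565 = −36.15 m/s.
Speed: |v| = √(vₓ² + v_y²) = √(73.94² + 36.15²) = 82.30 m/s.

82.3 m/s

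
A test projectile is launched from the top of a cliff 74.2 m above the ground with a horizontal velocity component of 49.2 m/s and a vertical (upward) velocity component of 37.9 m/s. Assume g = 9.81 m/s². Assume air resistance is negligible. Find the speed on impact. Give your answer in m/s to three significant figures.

Vertical motion (up positive, ground at y = 0): 4.905 t² − (37.90) t − 74.2 = 0, so t = (37.90 + √(37.90² + 2·9.81·74.2)) / 9.81 = (37.90 + 53.78) / 9.81 = 9.345 s.
Vertical velocity at impact: v_y = v_y0 − g t = 37.90 − 9.81 × 9.345 = −53.78 m/s.
Speed: |v| = √(vₓ² + v_y²) = √(49.20² + 53.78²) = 72.89 m/s.

72.9 m/s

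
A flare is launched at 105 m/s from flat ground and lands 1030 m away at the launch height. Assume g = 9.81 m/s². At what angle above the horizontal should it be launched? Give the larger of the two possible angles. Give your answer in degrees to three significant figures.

56.8°

Level-ground range R = v₀² sin(2θ)/g ⇒ sin(2θ) = gR/v₀² = 9.81 × 1030 / 105² = 0.9165.
2θ = 66.42° or 180° − 66.42° = 113.6°, so θ = 33.21° or 56.79°.
The larger angle is 56.79°.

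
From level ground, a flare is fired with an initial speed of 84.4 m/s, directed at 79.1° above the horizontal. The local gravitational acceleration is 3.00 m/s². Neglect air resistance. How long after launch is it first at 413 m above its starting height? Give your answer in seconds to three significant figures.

Horizontal component vₓ = 84.40 cos 79.1° = 15.96 m/s; vertical v_y0 = 84.40 sin 79.1° = 82.88 m/s.
Require v_y0 t − ½ g t² = 413, i.e. 1.500 t² − 82.88 t + 413 = 0.
t = [82.88 ± √(82.88² − 2·3.00·413)] / 3.00 = (82.88 ± 66.26) / 3.00, so t = 5.538 s or t = 49.71 s.
The first (ascending) time is 5.538 s.

5.54 s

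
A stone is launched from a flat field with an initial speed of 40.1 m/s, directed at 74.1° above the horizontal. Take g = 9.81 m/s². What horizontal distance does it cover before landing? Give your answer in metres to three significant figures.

Resolve: vₓ = 40.10 cos 74.1° = 10.99 m/s and v_y0 = 40.10 sin 74.1° = 38.57 m/s.
Flight time T = 2 v_y0 / g = 7.863 s.
Horizontal distance R = vₓ T = 10.99 × 7.863 = 86.38 m.

86.4 m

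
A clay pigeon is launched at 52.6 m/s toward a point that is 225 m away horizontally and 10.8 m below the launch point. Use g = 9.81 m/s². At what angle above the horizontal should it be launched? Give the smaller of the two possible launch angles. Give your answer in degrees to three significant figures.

22.9°

Trajectory: y = x tanθ − g x² (1 + tan²θ)/(2v₀²). With x = 225, y = −10.8, v₀ = 52.6, g = 9.81:
89.75 tan²θ − 225 tanθ + (78.95) = 0.
tanθ = [225 ± √(225² − 4 × 89.75 × (78.95))] / (2 × 89.75) = (225 ± 149.3) / 179.5, giving tanθ = 0.4219 or 2.085.
θ = 22.87° or 64.38°; the smaller is 22.87°.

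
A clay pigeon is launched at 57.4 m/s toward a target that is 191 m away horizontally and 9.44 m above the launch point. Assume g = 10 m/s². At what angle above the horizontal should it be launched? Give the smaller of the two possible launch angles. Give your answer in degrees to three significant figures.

20.9°

Trajectory: y = x tanθ − g x² (1 + tan²θ)/(2v₀²). With x = 191, y = 9.44, v₀ = 57.4, g = 10.0:
55.36 tan²θ − 191 tanθ + (64.80) = 0.
tanθ = [191 ± √(191² − 4 × 55.36 × (64.80))] / (2 × 55.36) = (191 ± 148.8) / 110.7, giving tanθ = 0.3815 or 3.069.
θ = 20.88° or 71.95°; the smaller is 20.88°.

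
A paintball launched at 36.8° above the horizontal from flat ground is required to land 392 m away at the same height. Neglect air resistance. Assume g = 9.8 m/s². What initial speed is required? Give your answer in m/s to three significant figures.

63.3 m/s

Level-ground range: R = v₀² sin(2θ)/g, so v₀ = √(gR / sin 2θ).
v₀ = √(9.80 × 392 / sin 73.60°) = √(3842 / 0.9593) = √4004.5 = 63.28 m/s.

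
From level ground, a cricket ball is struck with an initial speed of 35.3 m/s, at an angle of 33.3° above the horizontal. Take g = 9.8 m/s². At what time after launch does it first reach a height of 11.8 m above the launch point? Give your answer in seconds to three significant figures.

0.752 s

Horizontal component vₓ = 35.30 cos 33.3° = 29.50 m/s; vertical v_y0 = 35.30 sin 33.3° = 19.38 m/s.
Set y = v_y0 t − ½ g t² = 11.8: 4.900 t² − 19.38 t + 11.8 = 0.
Quadratic formula: t = (19.38 ± √144.32) / 9.80 = (19.38 ± 12.01) / 9.80 → t = 0.7517 s or 3.203 s.
The first (ascending) time is 0.7517 s.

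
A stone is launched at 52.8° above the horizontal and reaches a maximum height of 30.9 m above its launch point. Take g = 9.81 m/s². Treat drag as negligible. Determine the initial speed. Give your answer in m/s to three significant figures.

At the peak v_y = 0, so v_y0 = √(2gH) = √(2 × 9.81 × 30.9) = 24.62 m/s.
v_y0 = v₀ sin θ ⇒ v₀ = 24.62 / sin 52.8° = 30.91 m/s.

30.9 m/s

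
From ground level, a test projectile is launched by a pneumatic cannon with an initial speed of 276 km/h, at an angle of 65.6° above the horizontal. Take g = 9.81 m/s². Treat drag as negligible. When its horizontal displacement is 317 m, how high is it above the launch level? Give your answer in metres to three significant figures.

207 m

Convert: 276 km/h = 276/3.6 = 76.67 m/s.
Resolve: vₓ = 76.67 cos 65.6° = 31.67 m/s and v_y0 = 76.67 sin 65.6° = 69.82 m/s.
At x = 317 m, t = x/vₓ = 317/31.67 = 10.01 s.
Height: y = v_y0 t − ½ g t² = 69.82 × 10.01 − 4.905 × 10.01² = 698.8 − 491.4 = 207.4 m.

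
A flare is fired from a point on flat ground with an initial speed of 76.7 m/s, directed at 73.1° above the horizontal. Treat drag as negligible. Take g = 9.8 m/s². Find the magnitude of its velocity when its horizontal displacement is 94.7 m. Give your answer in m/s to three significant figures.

38.8 m/s

Resolve: vₓ = 76.70 cos 73.1° = 22.30 m/s and v_y0 = 76.70 sin 73.1° = 73.39 m/s.
Time to reach x = 94.7 m: t = x/vₓ = 94.7/22.30 = 4.247 s.
Vertical velocity there: v_y = v_y0 − g t = 73.39 − 9.80 × 4.247 = 31.76 m/s.
Speed: √(vₓ² + v_y²) = √(22.30² + 31.76²) = 38.81 m/s.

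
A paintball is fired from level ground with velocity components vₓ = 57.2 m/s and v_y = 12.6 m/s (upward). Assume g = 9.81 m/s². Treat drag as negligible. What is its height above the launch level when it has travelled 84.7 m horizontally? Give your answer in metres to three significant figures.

7.90 m

x = vₓ t ⇒ t = 84.7/57.20 = 1.481 s.
Height: y = v_y0 t − ½ g t² = 12.60 × 1.481 − 4.905 × 1.481² = 18.66 − 10.76 = 7.903 m.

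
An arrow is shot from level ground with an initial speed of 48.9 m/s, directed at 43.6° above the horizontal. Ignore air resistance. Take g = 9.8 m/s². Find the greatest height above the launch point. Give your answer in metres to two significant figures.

Horizontal component vₓ = 48.90 cos 43.6° = 35.41 m/s; vertical v_y0 = 48.90 sin 43.6° = 33.72 m/s.
Peak height H = v_y0² / (2g) = 1137.2 / 19.60 = 58.02 m.

58 m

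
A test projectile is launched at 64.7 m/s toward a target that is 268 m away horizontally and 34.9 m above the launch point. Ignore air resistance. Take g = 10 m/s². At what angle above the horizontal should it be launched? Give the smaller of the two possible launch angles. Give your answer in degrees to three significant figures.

28.6°

Trajectory: y = x tanθ − g x² (1 + tan²θ)/(2v₀²). With x = 268, y = 34.9, v₀ = 64.7, g = 10.0:
85.79 tan²θ − 268 tanθ + (120.7) = 0.
tanθ = [268 ± √(268² − 4 × 85.79 × (120.7))] / (2 × 85.79) = (268 ± 174.4) / 171.6, giving tanθ = 0.5456 or 2.578.
θ = 28.62° or 68.80°; the smaller is 28.62°.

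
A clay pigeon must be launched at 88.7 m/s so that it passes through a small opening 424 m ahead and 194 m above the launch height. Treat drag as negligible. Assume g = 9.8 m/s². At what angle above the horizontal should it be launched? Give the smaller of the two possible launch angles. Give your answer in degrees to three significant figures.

44.1°

Trajectory: y = x tanθ − g x² (1 + tan²θ)/(2v₀²). With x = 424, y = 194, v₀ = 88.7, g = 9.80:
112.0 tan²θ − 424 tanθ + (306.0) = 0.
tanθ = [424 ± √(424² − 4 × 112.0 × (306.0))] / (2 × 112.0) = (424 ± 206.8) / 223.9, giving tanθ = 0.9702 or 2.817.
θ = 44.13° or 70.45°; the smaller is 44.13°.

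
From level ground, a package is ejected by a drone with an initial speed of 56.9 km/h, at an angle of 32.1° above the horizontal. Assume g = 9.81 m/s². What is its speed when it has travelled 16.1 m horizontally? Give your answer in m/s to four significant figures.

Convert: 56.9 km/h = 56.9/3.6 = 15.81 m/s.
Horizontal component vₓ = 15.81 cos 32.1° = 13.39 m/s; vertical v_y0 = 15.81 sin 32.1° = 8.399 m/s.
x = vₓ t ⇒ t = 16.1/13.39 = 1.202 s.
Vertical velocity there: v_y = v_y0 − g t = 8.399 − 9.81 × 1.202 = −3.397 m/s.
Speed: √(vₓ² + v_y²) = √(13.39² + 3.397²) = 13.81 m/s.

13.81 m/s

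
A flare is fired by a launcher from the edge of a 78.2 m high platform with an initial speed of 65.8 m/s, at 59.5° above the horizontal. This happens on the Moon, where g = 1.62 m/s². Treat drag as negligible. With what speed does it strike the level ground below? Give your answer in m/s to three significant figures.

Components: vₓ = 65.80 cos 59.5° = 33.40 m/s, v_y0 = 65.80 sin 59.5° = 56.70 m/s.
The projectile lands when y = 78.2 + (56.70) t − ½·1.62·t² = 0. Positive root: t = (56.70 + √(56.70² + 2·1.62·78.2)) / 1.62 = (56.70 + 58.89) / 1.62 = 71.35 s.
Vertical velocity at impact: v_y = v_y0 − g t = 56.70 − 1.62 × 71.35 = −58.89 m/s.
Speed: |v| = √(vₓ² + v_y²) = √(33.40² + 58.89²) = 67.70 m/s.

67.7 m/s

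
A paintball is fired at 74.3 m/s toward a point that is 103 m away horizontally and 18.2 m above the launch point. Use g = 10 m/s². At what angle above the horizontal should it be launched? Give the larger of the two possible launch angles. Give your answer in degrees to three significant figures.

84.5°

Trajectory: y = x tanθ − g x² (1 + tan²θ)/(2v₀²). With x = 103, y = 18.2, v₀ = 74.3, g = 10.0:
9.609 tan²θ − 103 tanθ + (27.81) = 0.
tanθ = [103 ± √(103² − 4 × 9.609 × (27.81))] / (2 × 9.609) = (103 ± 97.67) / 19.22, giving tanθ = 0.2772 or 10.44.
θ = 15.49° or 84.53°; the larger is 84.53°.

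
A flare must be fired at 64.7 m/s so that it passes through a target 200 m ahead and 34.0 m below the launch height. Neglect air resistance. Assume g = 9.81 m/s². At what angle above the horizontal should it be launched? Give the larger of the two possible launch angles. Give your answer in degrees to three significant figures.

76.6°

Trajectory: y = x tanθ − g x² (1 + tan²θ)/(2v₀²). With x = 200, y = −34.0, v₀ = 64.7, g = 9.81:
46.87 tan²θ − 200 tanθ + (12.87) = 0.
tanθ = [200 ± √(200² − 4 × 46.87 × (12.87))] / (2 × 46.87) = (200 ± 193.9) / 93.74, giving tanθ = 0.06535 or 4.202.
θ = 3.739° or 76.61°; the larger is 76.61°.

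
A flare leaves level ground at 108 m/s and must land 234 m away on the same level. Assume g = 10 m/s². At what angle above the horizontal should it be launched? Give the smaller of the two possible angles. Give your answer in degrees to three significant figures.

R = v₀² sin 2θ / g gives sin 2θ = gR/v₀² = 10.0·234/108² = 0.2006.
2θ = 11.57° or 180° − 11.57° = 168.4°, so θ = 5.787° or 84.21°.
The smaller angle is 5.787°.

5.79°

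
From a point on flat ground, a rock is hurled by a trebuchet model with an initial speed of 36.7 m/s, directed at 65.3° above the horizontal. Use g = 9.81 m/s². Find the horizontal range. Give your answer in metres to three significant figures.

104 m

Components: vₓ = 36.70 cos 65.3° = 15.34 m/s, v_y0 = 36.70 sin 65.3° = 33.34 m/s.
Time aloft: T = 2 v_y0 / g = 2 × 33.34 / 9.81 = 6.798 s.
Horizontal distance R = vₓ T = 15.34 × 6.798 = 104.2 m.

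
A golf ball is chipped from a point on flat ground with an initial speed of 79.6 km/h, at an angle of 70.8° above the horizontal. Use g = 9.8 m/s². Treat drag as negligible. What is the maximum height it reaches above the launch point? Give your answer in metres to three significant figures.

22.2 m

Convert: 79.6 km/h = 79.6/3.6 = 22.11 m/s.
Components: vₓ = 22.11 cos 70.8° = 7.272 m/s, v_y0 = 22.11 sin 70.8° = 20.88 m/s.
Maximum height: H = v_y0² / (2g) = 20.88² / (2 × 9.80) = 22.25 m.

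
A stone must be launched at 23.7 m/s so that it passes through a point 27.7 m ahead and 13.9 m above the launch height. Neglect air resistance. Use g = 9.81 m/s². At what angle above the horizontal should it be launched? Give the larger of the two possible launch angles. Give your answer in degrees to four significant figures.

Trajectory: y = x tanθ − g x² (1 + tan²θ)/(2v₀²). With x = 27.7, y = 13.9, v₀ = 23.7, g = 9.81:
6.700 tan²θ − 27.7 tanθ + (20.60) = 0.
tanθ = [27.7 ± √(27.7² − 4 × 6.700 × (20.60))] / (2 × 6.700) = (27.7 ± 14.67) / 13.40, giving tanθ = 0.9724 or 3.162.
θ = 44.20° or 72.45°; the larger is 72.45°.

72.45°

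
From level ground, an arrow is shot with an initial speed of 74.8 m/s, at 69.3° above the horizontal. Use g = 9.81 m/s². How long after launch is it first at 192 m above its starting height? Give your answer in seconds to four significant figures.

3.708 s

Horizontal component vₓ = 74.80 cos 69.3° = 26.44 m/s; vertical v_y0 = 74.80 sin 69.3° = 69.97 m/s.
Height y(t) = 69.97 t − 4.905 t² = 192 gives 4.905 t² − 69.97 t + 192 = 0.
t = [69.97 ± √(69.97² − 2·9.81·192)] / 9.81 = (69.97 ± 33.60) / 9.81, so t = 3.708 s or t = 10.56 s.
The first (ascending) time is 3.708 s.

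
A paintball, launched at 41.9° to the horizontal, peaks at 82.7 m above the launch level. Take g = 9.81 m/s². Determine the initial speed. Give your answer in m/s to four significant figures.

At the peak v_y = 0, so v_y0 = √(2gH) = √(2 × 9.81 × 82.7) = 40.28 m/s.
v_y0 = v₀ sin θ ⇒ v₀ = 40.28 / sin 41.9° = 60.32 m/s.

60.32 m/s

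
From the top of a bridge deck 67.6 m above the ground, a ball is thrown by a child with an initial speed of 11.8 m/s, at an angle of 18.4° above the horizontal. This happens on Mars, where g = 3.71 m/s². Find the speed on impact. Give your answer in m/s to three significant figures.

Horizontal component vₓ = 11.80 cos 18.4° = 11.20 m/s; vertical v_y0 = 11.80 sin 18.4° = 3.725 m/s.
The projectile lands when y = 67.6 + (3.725) t − ½·3.71·t² = 0. Positive root: t = (3.725 + √(3.725² + 2·3.71·67.6)) / 3.71 = (3.725 + 22.70) / 3.71 = 7.124 s.
Vertical velocity at impact: v_y = v_y0 − g t = 3.725 − 3.71 × 7.124 = −22.70 m/s.
Speed: |v| = √(vₓ² + v_y²) = √(11.20² + 22.70²) = 25.31 m/s.

25.3 m/s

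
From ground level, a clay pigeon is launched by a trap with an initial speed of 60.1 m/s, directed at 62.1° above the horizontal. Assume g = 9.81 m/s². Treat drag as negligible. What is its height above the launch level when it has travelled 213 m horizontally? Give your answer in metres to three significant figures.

Components: vₓ = 60.10 cos 62.1° = 28.12 m/s, v_y0 = 60.10 sin 62.1° = 53.11 m/s.
x = vₓ t ⇒ t = 213/28.12 = 7.574 s.
Height: y = v_y0 t − ½ g t² = 53.11 × 7.574 − 4.905 × 7.574² = 402.3 − 281.4 = 120.9 m.

121 m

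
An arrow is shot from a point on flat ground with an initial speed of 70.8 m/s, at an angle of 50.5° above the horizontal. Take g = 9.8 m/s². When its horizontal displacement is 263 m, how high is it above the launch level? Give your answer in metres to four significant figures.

Horizontal component vₓ = 70.80 cos 50.5° = 45.03 m/s; vertical v_y0 = 70.80 sin 50.5° = 54.63 m/s.
Time to reach x = 263 m: t = x/vₓ = 263/45.03 = 5.840 s.
Height: y = v_y0 t − ½ g t² = 54.63 × 5.840 − 4.900 × 5.840² = 319.0 − 167.1 = 151.9 m.

151.9 m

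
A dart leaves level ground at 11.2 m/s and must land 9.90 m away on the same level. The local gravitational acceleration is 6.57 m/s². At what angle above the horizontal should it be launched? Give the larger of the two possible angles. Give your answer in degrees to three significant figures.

R = v₀² sin 2θ / g gives sin 2θ = gR/v₀² = 6.57·9.90/11.2² = 0.5185.
2θ = 31.23° or 180° − 31.23° = 148.8°, so θ = 15.62° or 74.38°.
The larger angle is 74.38°.

74.4°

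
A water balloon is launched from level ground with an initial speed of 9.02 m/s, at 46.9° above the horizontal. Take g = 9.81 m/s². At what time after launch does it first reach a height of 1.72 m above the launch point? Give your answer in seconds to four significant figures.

0.3550 s

Resolve: vₓ = 9.020 cos 46.9° = 6.163 m/s and v_y0 = 9.020 sin 46.9° = 6.586 m/s.
Height y(t) = 6.586 t − 4.905 t² = 1.72 gives 4.905 t² − 6.586 t + 1.72 = 0.
t = [6.586 ± √(6.586² − 2·9.81·1.72)] / 9.81 = (6.586 ± 3.103) / 9.81, so t = 0.3550 s or t = 0.9877 s.
The first (ascending) time is 0.3550 s.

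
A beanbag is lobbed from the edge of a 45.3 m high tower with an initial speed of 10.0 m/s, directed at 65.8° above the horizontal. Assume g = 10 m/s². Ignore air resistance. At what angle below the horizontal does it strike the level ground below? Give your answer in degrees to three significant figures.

82.6°

Horizontal component vₓ = 10.00 cos 65.8° = 4.099 m/s; vertical v_y0 = 10.00 sin 65.8° = 9.121 m/s.
Vertical motion (up positive, ground at y = 0): 5.000 t² − (9.121) t − 45.3 = 0, so t = (9.121 + √(9.121² + 2·10.0·45.3)) / 10.0 = (9.121 + 31.45) / 10.0 = 4.057 s.
At impact: v_y = v_y0 − g t = −31.45 m/s; vₓ = 4.099 m/s.
Angle below horizontal: arctan(|v_y|/vₓ) = arctan(31.45/4.099) = 82.57°.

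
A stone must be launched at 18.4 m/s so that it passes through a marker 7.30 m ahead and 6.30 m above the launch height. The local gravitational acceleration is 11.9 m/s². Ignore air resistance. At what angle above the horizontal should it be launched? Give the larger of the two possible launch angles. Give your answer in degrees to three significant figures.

Trajectory: y = x tanθ − g x² (1 + tan²θ)/(2v₀²). With x = 7.30, y = 6.30, v₀ = 18.4, g = 11.9:
0.9365 tan²θ − 7.30 tanθ + (7.237) = 0.
tanθ = [7.30 ± √(7.30² − 4 × 0.9365 × (7.237))] / (2 × 0.9365) = (7.30 ± 5.117) / 1.873, giving tanθ = 1.166 or 6.629.
θ = 49.37° or 81.42°; the larger is 81.42°.

81.4°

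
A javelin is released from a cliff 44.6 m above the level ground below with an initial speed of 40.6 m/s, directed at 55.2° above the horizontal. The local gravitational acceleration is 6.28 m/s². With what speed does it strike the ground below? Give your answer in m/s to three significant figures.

47.0 m/s

vₓ = 40.60 cos 55.2° = 23.17 m/s; v_y0 = 40.60 sin 55.2° = 33.34 m/s.
The projectile lands when y = 44.6 + (33.34) t − ½·6.28·t² = 0. Positive root: t = (33.34 + √(33.34² + 2·6.28·44.6)) / 6.28 = (33.34 + 40.89) / 6.28 = 11.82 s.
Vertical velocity at impact: v_y = v_y0 − g t = 33.34 − 6.28 × 11.82 = −40.89 m/s.
Speed: |v| = √(vₓ² + v_y²) = √(23.17² + 40.89²) = 47.00 m/s.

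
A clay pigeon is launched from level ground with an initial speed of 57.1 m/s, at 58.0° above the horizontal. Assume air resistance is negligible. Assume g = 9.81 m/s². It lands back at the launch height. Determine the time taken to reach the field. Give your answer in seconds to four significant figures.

Horizontal component vₓ = 57.10 cos 58.0° = 30.26 m/s; vertical v_y0 = 57.10 sin 58.0° = 48.42 m/s.
Time of flight on level ground: T = 2 v_y0 / g = 2 × 48.42 / 9.81 = 9.872 s.

9.872 s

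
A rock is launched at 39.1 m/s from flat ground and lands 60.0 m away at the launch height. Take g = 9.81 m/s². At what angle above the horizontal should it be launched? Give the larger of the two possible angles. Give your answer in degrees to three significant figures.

78.7°

From R = (v₀²/g) sin 2θ: sin 2θ = 9.81 × 60.0 / 1528.8 = 0.3850.
2θ = 22.64° or 180° − 22.64° = 157.4°, so θ = 11.32° or 78.68°.
The larger angle is 78.68°.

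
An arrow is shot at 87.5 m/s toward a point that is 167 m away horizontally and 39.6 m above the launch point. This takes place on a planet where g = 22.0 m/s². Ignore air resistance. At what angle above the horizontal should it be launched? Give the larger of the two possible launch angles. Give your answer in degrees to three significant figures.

74.6°

Trajectory: y = x tanθ − g x² (1 + tan²θ)/(2v₀²). With x = 167, y = 39.6, v₀ = 87.5, g = 22.0:
40.07 tan²θ − 167 tanθ + (79.67) = 0.
tanθ = [167 ± √(167² − 4 × 40.07 × (79.67))] / (2 × 40.07) = (167 ± 123.0) / 80.14, giving tanθ = 0.5495 or 3.618.
θ = 28.79° or 74.55°; the larger is 74.55°.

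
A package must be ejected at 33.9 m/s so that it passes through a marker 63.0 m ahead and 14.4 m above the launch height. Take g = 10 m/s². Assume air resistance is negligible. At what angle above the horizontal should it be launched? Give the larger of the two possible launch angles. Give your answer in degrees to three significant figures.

71.8°

Trajectory: y = x tanθ − g x² (1 + tan²θ)/(2v₀²). With x = 63.0, y = 14.4, v₀ = 33.9, g = 10.0:
17.27 tan²θ − 63.0 tanθ + (31.67) = 0.
tanθ = [63.0 ± √(63.0² − 4 × 17.27 × (31.67))] / (2 × 17.27) = (63.0 ± 42.21) / 34.54, giving tanθ = 0.6020 or 3.046.
θ = 31.05° or 71.83°; the larger is 71.83°.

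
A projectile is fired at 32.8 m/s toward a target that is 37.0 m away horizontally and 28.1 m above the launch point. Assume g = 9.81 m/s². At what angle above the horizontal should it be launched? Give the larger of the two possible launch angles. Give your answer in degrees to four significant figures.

78.17°

Trajectory: y = x tanθ − g x² (1 + tan²θ)/(2v₀²). With x = 37.0, y = 28.1, v₀ = 32.8, g = 9.81:
6.242 tan²θ − 37.0 tanθ + (34.34) = 0.
tanθ = [37.0 ± √(37.0² − 4 × 6.242 × (34.34))] / (2 × 6.242) = (37.0 ± 22.62) / 12.48, giving tanθ = 1.152 or 4.776.
θ = 49.04° or 78.17°; the larger is 78.17°.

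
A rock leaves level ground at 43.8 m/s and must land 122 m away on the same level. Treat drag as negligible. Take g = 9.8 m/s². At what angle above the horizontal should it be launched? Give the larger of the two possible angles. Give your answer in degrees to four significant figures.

R = v₀² sin 2θ / g gives sin 2θ = gR/v₀² = 9.80·122/43.8² = 0.6232.
2θ = 38.55° or 180° − 38.55° = 141.4°, so θ = 19.28° or 70.72°.
The larger angle is 70.72°.

70.72°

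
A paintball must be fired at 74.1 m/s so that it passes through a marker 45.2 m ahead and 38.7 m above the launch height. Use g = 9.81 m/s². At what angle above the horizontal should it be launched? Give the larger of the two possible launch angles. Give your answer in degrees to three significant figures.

Trajectory: y = x tanθ − g x² (1 + tan²θ)/(2v₀²). With x = 45.2, y = 38.7, v₀ = 74.1, g = 9.81:
1.825 tan²θ − 45.2 tanθ + (40.53) = 0.
tanθ = [45.2 ± √(45.2² − 4 × 1.825 × (40.53))] / (2 × 1.825) = (45.2 ± 41.80) / 3.650, giving tanθ = 0.9316 or 23.83.
θ = 42.97° or 87.60°; the larger is 87.60°.

87.6°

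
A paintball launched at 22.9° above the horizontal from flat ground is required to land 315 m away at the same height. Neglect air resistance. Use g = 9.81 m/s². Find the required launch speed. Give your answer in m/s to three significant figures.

65.7 m/s

Level-ground range: R = v₀² sin(2θ)/g, so v₀ = √(gR / sin 2θ).
v₀ = √(9.81 × 315 / sin 45.80°) = √(3090 / 0.7169) = √4310.4 = 65.65 m/s.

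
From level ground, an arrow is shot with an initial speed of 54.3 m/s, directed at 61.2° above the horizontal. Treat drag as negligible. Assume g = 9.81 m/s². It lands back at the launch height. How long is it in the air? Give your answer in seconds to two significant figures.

Resolve: vₓ = 54.30 cos 61.2° = 26.16 m/s and v_y0 = 54.30 sin 61.2° = 47.58 m/s.
Landing at launch height ⇒ T = 2 v_y0 / g = 2 × 47.58 / 9.81 = 9.701 s.

9.7 s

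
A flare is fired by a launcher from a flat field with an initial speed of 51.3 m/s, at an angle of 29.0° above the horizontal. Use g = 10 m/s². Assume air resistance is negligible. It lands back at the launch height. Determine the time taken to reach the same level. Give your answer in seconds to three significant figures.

Components: vₓ = 51.30 cos 29.0° = 44.87 m/s, v_y0 = 51.30 sin 29.0° = 24.87 m/s.
It returns to y = 0 when t = 2 v_y0 / g = 2(24.87)/10.0 = 4.974 s.

4.97 s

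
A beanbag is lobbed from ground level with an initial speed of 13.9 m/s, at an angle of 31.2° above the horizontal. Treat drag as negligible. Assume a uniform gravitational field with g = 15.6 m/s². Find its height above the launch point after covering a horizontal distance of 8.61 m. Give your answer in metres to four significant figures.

Resolve: vₓ = 13.90 cos 31.2° = 11.89 m/s and v_y0 = 13.90 sin 31.2° = 7.201 m/s.
At x = 8.61 m, t = x/vₓ = 8.61/11.89 = 0.7242 s.
Height: y = v_y0 t − ½ g t² = 7.201 × 0.7242 − 7.800 × 0.7242² = 5.214 − 4.090 = 1.124 m.

1.124 m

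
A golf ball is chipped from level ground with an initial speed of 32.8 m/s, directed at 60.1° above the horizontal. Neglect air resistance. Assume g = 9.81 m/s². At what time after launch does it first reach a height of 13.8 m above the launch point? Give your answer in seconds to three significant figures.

0.535 s

Components: vₓ = 32.80 cos 60.1° = 16.35 m/s, v_y0 = 32.80 sin 60.1° = 28.43 m/s.
Require v_y0 t − ½ g t² = 13.8, i.e. 4.905 t² − 28.43 t + 13.8 = 0.
Quadratic formula: t = (28.43 ± √537.75) / 9.81 = (28.43 ± 23.19) / 9.81 → t = 0.5346 s or 5.262 s.
The first (ascending) time is 0.5346 s.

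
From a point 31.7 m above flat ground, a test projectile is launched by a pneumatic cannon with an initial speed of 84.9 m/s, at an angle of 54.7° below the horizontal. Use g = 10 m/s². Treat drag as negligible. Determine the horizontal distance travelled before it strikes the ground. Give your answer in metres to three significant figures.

21.7 m

Horizontal component vₓ = 84.90 cos 54.7° = 49.06 m/s; vertical v_y0 = −69.29 m/s (downward).
The projectile lands when y = 31.7 + (−69.29) t − ½·10.0·t² = 0. Positive root: t = (−69.29 + √(69.29² + 2·10.0·31.7)) / 10.0 = (−69.29 + 73.72) / 10.0 = 0.4433 s.
Horizontal distance: R = vₓ t = 49.06 × 0.4433 = 21.75 m.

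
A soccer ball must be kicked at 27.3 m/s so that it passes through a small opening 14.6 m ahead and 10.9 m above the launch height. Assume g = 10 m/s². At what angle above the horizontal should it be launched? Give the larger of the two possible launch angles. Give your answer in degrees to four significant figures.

Trajectory: y = x tanθ − g x² (1 + tan²θ)/(2v₀²). With x = 14.6, y = 10.9, v₀ = 27.3, g = 10.0:
1.430 tan²θ − 14.6 tanθ + (12.33) = 0.
tanθ = [14.6 ± √(14.6² − 4 × 1.430 × (12.33))] / (2 × 1.430) = (14.6 ± 11.94) / 2.860, giving tanθ = 0.9291 or 9.280.
θ = 42.89° or 83.85°; the larger is 83.85°.

83.85°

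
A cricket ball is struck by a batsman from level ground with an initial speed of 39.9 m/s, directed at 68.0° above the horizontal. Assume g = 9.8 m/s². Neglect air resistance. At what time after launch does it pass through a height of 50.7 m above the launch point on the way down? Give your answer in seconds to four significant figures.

5.751 s

Horizontal component vₓ = 39.90 cos 68.0° = 14.95 m/s; vertical v_y0 = 39.90 sin 68.0° = 36.99 m/s.
Height y(t) = 36.99 t − 4.900 t² = 50.7 gives 4.900 t² − 36.99 t + 50.7 = 0.
t = [36.99 ± √(36.99² − 2·9.80·50.7)] / 9.80 = (36.99 ± 19.36) / 9.80, so t = 1.799 s or t = 5.751 s.
The descending-branch root is 5.751 s.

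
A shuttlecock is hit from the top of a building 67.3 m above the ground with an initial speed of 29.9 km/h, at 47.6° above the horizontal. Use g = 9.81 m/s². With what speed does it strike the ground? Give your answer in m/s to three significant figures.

37.3 m/s

Convert: 29.9 km/h = 29.9/3.6 = 8.306 m/s.
vₓ = 8.306 cos 47.6° = 5.600 m/s; v_y0 = 8.306 sin 47.6° = 6.133 m/s.
With up positive and y = 0 at the ground: y(t) = 67.3 + (6.133) t − 4.905 t². Setting y = 0 and taking the positive root: t = [6.133 + √(6.133² + 2·9.81·67.3)] / 9.81 = (6.133 + 36.85) / 9.81 = 4.382 s.
Vertical velocity at impact: v_y = v_y0 − g t = 6.133 − 9.81 × 4.382 = −36.85 m/s.
Speed: |v| = √(vₓ² + v_y²) = √(5.600² + 36.85²) = 37.27 m/s.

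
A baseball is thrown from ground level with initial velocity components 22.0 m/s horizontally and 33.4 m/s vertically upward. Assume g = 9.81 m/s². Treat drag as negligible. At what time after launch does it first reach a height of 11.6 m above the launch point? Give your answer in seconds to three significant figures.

Height y(t) = 33.40 t − 4.905 t² = 11.6 gives 4.905 t² − 33.40 t + 11.6 = 0.
t = [33.40 ± √(33.40² − 2·9.81·11.6)] / 9.81 = (33.40 ± 29.80) / 9.81, so t = 0.3671 s or t = 6.442 s.
The first (ascending) time is 0.3671 s.

0.367 s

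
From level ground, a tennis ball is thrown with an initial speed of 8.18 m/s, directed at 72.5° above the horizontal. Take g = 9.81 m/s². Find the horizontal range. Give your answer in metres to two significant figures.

Components: vₓ = 8.180 cos 72.5° = 2.460 m/s, v_y0 = 8.180 sin 72.5° = 7.801 m/s.
Time aloft: T = 2 v_y0 / g = 2 × 7.801 / 9.81 = 1.591 s.
Range: R = vₓ T = 2.460 × 1.591 = 3.912 m.

3.9 m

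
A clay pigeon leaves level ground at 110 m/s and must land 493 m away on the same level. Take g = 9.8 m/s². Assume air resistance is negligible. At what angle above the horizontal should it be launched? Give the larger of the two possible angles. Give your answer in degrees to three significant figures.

78.2°

Level-ground range R = v₀² sin(2θ)/g ⇒ sin(2θ) = gR/v₀² = 9.80 × 493 / 110² = 0.3993.
2θ = 23.53° or 180° − 23.53° = 156.5°, so θ = 11.77° or 78.23°.
The larger angle is 78.23°.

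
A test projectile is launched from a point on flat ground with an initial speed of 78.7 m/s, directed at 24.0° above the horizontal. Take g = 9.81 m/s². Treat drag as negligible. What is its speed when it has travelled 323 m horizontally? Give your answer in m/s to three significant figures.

72.9 m/s

Resolve: vₓ = 78.70 cos 24.0° = 71.90 m/s and v_y0 = 78.70 sin 24.0° = 32.01 m/s.
x = vₓ t ⇒ t = 323/71.90 = 4.493 s.
Vertical velocity there: v_y = v_y0 − g t = 32.01 − 9.81 × 4.493 = −12.06 m/s.
Speed: √(vₓ² + v_y²) = √(71.90² + 12.06²) = 72.90 m/s.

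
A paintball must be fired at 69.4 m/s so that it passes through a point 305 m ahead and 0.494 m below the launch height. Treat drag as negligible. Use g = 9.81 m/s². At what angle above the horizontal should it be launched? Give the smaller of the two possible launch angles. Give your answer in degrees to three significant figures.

Trajectory: y = x tanθ − g x² (1 + tan²θ)/(2v₀²). With x = 305, y = −0.494, v₀ = 69.4, g = 9.81:
94.74 tan²θ − 305 tanθ + (94.24) = 0.
tanθ = [305 ± √(305² − 4 × 94.74 × (94.24))] / (2 × 94.74) = (305 ± 239.4) / 189.5, giving tanθ = 0.3462 or 2.873.
θ = 19.10° or 70.81°; the smaller is 19.10°.

19.1°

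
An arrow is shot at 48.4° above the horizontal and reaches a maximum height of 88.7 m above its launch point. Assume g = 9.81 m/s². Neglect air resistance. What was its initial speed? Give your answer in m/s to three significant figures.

55.8 m/s

At the peak v_y = 0, so v_y0 = √(2gH) = √(2 × 9.81 × 88.7) = 41.72 m/s.
v_y0 = v₀ sin θ ⇒ v₀ = 41.72 / sin 48.4° = 55.79 m/s.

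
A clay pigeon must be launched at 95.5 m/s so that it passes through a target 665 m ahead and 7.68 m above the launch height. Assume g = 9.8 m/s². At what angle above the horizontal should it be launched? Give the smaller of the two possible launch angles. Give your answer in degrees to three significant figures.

Trajectory: y = x tanθ − g x² (1 + tan²θ)/(2v₀²). With x = 665, y = 7.68, v₀ = 95.5, g = 9.80:
237.6 tan²θ − 665 tanθ + (245.3) = 0.
tanθ = [665 ± √(665² − 4 × 237.6 × (245.3))] / (2 × 237.6) = (665 ± 457.3) / 475.2, giving tanθ = 0.4371 or 2.362.
θ = 23.61° or 67.05°; the smaller is 23.61°.

23.6°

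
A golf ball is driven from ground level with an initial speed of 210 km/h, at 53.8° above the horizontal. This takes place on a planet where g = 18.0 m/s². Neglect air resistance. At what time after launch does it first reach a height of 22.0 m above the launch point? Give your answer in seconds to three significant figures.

Convert: 210 km/h = 210/3.6 = 58.33 m/s.
Resolve: vₓ = 58.33 cos 53.8° = 34.45 m/s and v_y0 = 58.33 sin 53.8° = 47.07 m/s.
Require v_y0 t − ½ g t² = 22.0, i.e. 9.000 t² − 47.07 t + 22.0 = 0.
t = [47.07 ± √(47.07² − 2·18.0·22.0)] / 18.0 = (47.07 ± 37.73) / 18.0, so t = 0.5188 s or t = 4.711 s.
The first (ascending) time is 0.5188 s.

0.519 s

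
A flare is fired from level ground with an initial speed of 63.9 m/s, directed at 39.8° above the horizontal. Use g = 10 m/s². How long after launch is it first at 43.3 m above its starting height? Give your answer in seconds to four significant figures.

Components: vₓ = 63.90 cos 39.8° = 49.09 m/s, v_y0 = 63.90 sin 39.8° = 40.90 m/s.
Set y = v_y0 t − ½ g t² = 43.3: 5.000 t² − 40.90 t + 43.3 = 0.
Quadratic formula: t = (40.90 ± √807.06) / 10.0 = (40.90 ± 28.41) / 10.0 → t = 1.249 s or 6.931 s.
The first (ascending) time is 1.249 s.

1.249 s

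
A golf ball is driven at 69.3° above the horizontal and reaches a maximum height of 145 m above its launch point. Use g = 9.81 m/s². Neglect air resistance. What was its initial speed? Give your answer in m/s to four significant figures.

At the peak v_y = 0, so v_y0 = √(2gH) = √(2 × 9.81 × 145) = 53.34 m/s.
v_y0 = v₀ sin θ ⇒ v₀ = 53.34 / sin 69.3° = 57.02 m/s.

57.02 m/s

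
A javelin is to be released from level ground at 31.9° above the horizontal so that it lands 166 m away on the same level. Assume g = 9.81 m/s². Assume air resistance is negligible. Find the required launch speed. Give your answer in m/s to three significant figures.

Level-ground range: R = v₀² sin(2θ)/g, so v₀ = √(gR / sin 2θ).
v₀ = √(9.81 × 166 / sin 63.80°) = √(1628 / 0.8973) = √1814.9 = 42.60 m/s.

42.6 m/s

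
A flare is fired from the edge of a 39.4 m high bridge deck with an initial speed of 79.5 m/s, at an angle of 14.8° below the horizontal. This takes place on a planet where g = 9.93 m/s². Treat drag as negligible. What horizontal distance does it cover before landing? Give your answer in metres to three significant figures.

110 m

Components: vₓ = 79.50 cos 14.8° = 76.86 m/s, v_y0 = −20.31 m/s (downward).
The projectile lands when y = 39.4 + (−20.31) t − ½·9.93·t² = 0. Positive root: t = (−20.31 + √(20.31² + 2·9.93·39.4)) / 9.93 = (−20.31 + 34.57) / 9.93 = 1.436 s.
Horizontal distance: R = vₓ t = 76.86 × 1.436 = 110.4 m.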